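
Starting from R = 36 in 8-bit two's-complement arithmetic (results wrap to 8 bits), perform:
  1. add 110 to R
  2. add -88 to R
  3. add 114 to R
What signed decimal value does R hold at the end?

-84

Start: R = 36 = 00100100.
R = 36 + 110 = 146; wraps to -110 = 10010010
R = -110 + (-88) = -198; wraps to 58 = 00111010
R = 58 + 114 = 172; wraps to -84 = 10101100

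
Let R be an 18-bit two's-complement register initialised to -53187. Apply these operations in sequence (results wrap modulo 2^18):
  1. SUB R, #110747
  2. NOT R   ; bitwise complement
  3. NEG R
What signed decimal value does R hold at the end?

98211

Start: R = -53187 = 110011000000111101.
R = -53187 − 110747 = -163934; wraps to 98210 = 010111111110100010
R = NOT 010111111110100010 = 101000000001011101 = -98211
R = −(-98211) = 98211 = 010111111110100011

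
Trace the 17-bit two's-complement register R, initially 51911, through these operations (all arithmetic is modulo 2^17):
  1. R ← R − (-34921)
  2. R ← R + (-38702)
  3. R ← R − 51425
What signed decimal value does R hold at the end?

Start: R = 51911 = 01100101011000111.
R = 51911 − (-34921) = 86832; wraps to -44240 = 10101001100110000
R = -44240 + (-38702) = -82942; wraps to 48130 = 01011110000000010
R = 48130 − 51425 = -3295 = 11111001100100001

-3295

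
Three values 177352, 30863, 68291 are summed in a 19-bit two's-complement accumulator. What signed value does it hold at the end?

-247782

177352 + 30863 = 208215 (0110010110101010111)
208215 + 68291 = 276506 → wraps to -247782 (1000011100000011010)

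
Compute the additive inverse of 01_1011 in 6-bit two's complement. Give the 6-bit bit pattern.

100101

Invert: 100100. Add 1: 100101.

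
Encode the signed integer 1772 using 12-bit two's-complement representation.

1772 is non-negative, so write it directly in 12 bits: 011011101100.

011011101100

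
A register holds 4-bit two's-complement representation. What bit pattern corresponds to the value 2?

2 is non-negative, so write it directly in 4 bits: 0010.

0010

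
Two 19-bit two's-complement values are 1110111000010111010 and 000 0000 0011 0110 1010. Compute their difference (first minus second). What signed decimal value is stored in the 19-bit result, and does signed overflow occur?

-37552; no overflow

1110111000010111010 = -36678 (signed)
000 0000 0011 0110 1010 → 0000000001101101010 = 874 (signed)
Subtract via negate-and-add: invert 0000000001101101010 + 1 = 1111111110010010110 (i.e. -874).
  1110111000010111010
+ 1111111110010010110
= 1110110110101010000  (discard carry-out 1)
Result 1110110110101010000: MSB = 1 → 486736 − 524288 = -37552.
Both addends (after negating the subtrahend) are negative and so is the stored result: no signed overflow.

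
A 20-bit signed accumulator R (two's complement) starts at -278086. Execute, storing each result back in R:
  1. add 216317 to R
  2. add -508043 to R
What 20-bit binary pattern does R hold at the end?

Start: R = -278086 = 10111100000110111010.
R = -278086 + 216317 = -61769 = 11110000111010110111
R = -61769 + (-508043) = -569812; wraps to 478764 = 01110100111000101100

01110100111000101100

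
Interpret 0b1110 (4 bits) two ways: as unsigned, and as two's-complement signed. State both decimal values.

Unsigned: 1110 = 14.
Signed: MSB=1 → 14 − 16 = -2.

unsigned = 14, signed = -2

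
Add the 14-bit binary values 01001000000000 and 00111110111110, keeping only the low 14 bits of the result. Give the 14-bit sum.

10000110111110

  01001000000000
+ 00111110111110
= 10000110111110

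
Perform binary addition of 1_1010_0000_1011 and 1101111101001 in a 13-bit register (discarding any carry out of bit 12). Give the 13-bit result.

1010111110100

  1101000001011
+ 1101111101001
= 1010111110100  (discard carry-out 1)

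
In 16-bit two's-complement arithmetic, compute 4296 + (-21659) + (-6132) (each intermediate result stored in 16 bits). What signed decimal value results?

4296 + (-21659) = -17363 (1011110000101101)
-17363 + (-6132) = -23495 (1010010000111001)

-23495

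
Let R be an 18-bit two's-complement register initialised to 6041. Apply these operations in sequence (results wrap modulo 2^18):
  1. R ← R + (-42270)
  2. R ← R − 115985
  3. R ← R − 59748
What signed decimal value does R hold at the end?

Start: R = 6041 = 000001011110011001.
R = 6041 + (-42270) = -36229 = 110111001001111011
R = -36229 − 115985 = -152214; wraps to 109930 = 011010110101101010
R = 109930 − 59748 = 50182 = 001100010000000110

50182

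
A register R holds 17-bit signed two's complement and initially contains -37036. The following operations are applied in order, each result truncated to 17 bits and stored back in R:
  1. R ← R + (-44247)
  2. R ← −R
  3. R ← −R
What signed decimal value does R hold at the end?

49789

Start: R = -37036 = 10110111101010100.
R = -37036 + (-44247) = -81283; wraps to 49789 = 01100001001111101
R = −(49789) = -49789 = 10011110110000011
R = −(-49789) = 49789 = 01100001001111101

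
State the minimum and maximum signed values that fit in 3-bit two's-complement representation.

Minimum: −2^2 = -4.
Maximum: 2^2 − 1 = 3.

min = -4, max = 3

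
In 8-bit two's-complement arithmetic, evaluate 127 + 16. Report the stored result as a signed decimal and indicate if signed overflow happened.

127 → 01111111
16 → 00010000
  01111111
+ 00010000
= 10001111
Result 10001111: MSB = 1 → 143 − 256 = -113.
Both addends are non-negative but the stored result is negative: signed overflow. The true value 127 + 16 = 143 lies outside [-128, 127].

-113; overflow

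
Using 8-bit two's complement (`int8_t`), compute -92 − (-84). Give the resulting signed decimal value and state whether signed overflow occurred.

-92 → 10100100
-84 → 10101100
Subtract via negate-and-add: invert 10101100 + 1 = 01010100 (i.e. 84).
  10100100
+ 01010100
= 11111000
Result 11111000: MSB = 1 → 248 − 256 = -8.
Addends (after negating the subtrahend) have opposite signs, so signed overflow cannot occur.

-8; no overflow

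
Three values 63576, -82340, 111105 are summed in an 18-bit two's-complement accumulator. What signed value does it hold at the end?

92341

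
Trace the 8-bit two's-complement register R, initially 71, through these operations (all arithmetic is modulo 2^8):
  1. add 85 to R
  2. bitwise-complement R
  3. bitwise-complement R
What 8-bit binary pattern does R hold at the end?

Start: R = 71 = 01000111.
R = 71 + 85 = 156; wraps to -100 = 10011100
R = NOT 10011100 = 01100011 = 99
R = NOT 01100011 = 10011100 = -100

10011100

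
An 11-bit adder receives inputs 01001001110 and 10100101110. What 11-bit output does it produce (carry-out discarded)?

11101111100

  01001001110
+ 10100101110
= 11101111100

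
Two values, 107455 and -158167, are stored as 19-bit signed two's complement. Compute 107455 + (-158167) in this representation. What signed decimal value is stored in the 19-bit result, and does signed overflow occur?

-50712; no overflow

107455 → 0011010001110111111
-158167 → 1011001011000101001
  0011010001110111111
+ 1011001011000101001
= 1110011100111101000
Result 1110011100111101000: MSB = 1 → 473576 − 524288 = -50712.
Addends have opposite signs, so signed overflow cannot occur.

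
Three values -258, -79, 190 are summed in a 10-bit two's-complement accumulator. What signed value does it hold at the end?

-147

-258 + (-79) = -337 (1010101111)
-337 + 190 = -147 (1101101101)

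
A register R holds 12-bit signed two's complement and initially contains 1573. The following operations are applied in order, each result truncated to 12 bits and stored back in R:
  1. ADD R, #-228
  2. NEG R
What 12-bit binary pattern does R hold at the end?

Start: R = 1573 = 011000100101.
R = 1573 + (-228) = 1345 = 010101000001
R = −(1345) = -1345 = 101010111111

101010111111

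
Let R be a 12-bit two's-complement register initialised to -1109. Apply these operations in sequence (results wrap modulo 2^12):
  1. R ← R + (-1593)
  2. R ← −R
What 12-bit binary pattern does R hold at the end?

101010001110

Start: R = -1109 = 101110101011.
R = -1109 + (-1593) = -2702; wraps to 1394 = 010101110010
R = −(1394) = -1394 = 101010001110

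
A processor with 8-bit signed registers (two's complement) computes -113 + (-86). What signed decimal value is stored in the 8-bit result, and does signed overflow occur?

-113 → 10001111
-86 → 10101010
  10001111
+ 10101010
= 00111001  (discard carry-out 1)
Result 00111001: MSB = 0 → value 57.
Both addends are negative but the stored result is non-negative: signed overflow. The true value -113 + (-86) = -199 lies outside [-128, 127].

57; overflow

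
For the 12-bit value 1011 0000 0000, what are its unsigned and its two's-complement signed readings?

unsigned = 2816, signed = -1280

Unsigned: 101100000000 = 2816.
Signed: MSB=1 → 2816 − 4096 = -1280.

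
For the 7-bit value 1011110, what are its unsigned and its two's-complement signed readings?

Unsigned: 1011110 = 94.
Signed: MSB=1 → 94 − 128 = -34.

unsigned = 94, signed = -34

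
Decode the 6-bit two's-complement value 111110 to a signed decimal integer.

-2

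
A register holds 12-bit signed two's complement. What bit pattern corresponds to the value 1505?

1505 is non-negative, so write it directly in 12 bits: 010111100001.

010111100001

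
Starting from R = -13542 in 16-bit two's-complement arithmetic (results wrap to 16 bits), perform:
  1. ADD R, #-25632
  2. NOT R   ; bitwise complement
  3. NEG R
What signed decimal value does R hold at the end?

26363

Start: R = -13542 = 1100101100011010.
R = -13542 + (-25632) = -39174; wraps to 26362 = 0110011011111010
R = NOT 0110011011111010 = 1001100100000101 = -26363
R = −(-26363) = 26363 = 0110011011111011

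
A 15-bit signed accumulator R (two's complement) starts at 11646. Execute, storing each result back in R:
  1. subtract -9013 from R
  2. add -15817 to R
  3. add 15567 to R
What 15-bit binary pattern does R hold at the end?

100111110111001

Start: R = 11646 = 010110101111110.
R = 11646 − (-9013) = 20659; wraps to -12109 = 101000010110011
R = -12109 + (-15817) = -27926; wraps to 4842 = 001001011101010
R = 4842 + 15567 = 20409; wraps to -12359 = 100111110111001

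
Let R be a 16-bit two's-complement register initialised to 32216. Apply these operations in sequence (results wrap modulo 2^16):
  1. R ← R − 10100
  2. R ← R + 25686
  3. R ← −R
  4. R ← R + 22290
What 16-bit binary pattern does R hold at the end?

Start: R = 32216 = 0111110111011000.
R = 32216 − 10100 = 22116 = 0101011001100100
R = 22116 + 25686 = 47802; wraps to -17734 = 1011101010111010
R = −(-17734) = 17734 = 0100010101000110
R = 17734 + 22290 = 40024; wraps to -25512 = 1001110001011000

1001110001011000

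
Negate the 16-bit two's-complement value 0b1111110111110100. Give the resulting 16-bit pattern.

0000001000001100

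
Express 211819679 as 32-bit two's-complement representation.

00001100101000000001110010011111

211819679 is non-negative, so write it directly in 32 bits: 00001100101000000001110010011111.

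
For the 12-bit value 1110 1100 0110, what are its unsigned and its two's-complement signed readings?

unsigned = 3782, signed = -314

Unsigned: 111011000110 = 3782.
Signed: MSB=1 → 3782 − 4096 = -314.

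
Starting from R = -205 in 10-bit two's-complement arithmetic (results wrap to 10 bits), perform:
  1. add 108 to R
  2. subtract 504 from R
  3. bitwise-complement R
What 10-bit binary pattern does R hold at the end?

Start: R = -205 = 1100110011.
R = -205 + 108 = -97 = 1110011111
R = -97 − 504 = -601; wraps to 423 = 0110100111
R = NOT 0110100111 = 1001011000 = -424

1001011000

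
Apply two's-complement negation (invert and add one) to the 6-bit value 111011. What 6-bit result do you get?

Invert: 000100. Add 1: 000101.
Check: 111011 = -5, 000101 = 5.

000101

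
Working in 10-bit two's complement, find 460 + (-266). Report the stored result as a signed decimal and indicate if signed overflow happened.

194; no overflow

460 → 0111001100
-266 → 1011110110
  0111001100
+ 1011110110
= 0011000010  (discard carry-out 1)
Result 0011000010: MSB = 0 → value 194.
Addends have opposite signs, so signed overflow cannot occur.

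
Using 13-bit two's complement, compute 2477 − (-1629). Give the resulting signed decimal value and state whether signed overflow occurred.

2477 → 0100110101101
-1629 → 1100110100011
Subtract via negate-and-add: invert 1100110100011 + 1 = 0011001011101 (i.e. 1629).
  0100110101101
+ 0011001011101
= 1000000001010
Result 1000000001010: MSB = 1 → 4106 − 8192 = -4086.
Both addends (after negating the subtrahend) are non-negative but the stored result is negative: signed overflow. The true value 2477 − (-1629) = 4106 lies outside [-4096, 4095].

-4086; overflow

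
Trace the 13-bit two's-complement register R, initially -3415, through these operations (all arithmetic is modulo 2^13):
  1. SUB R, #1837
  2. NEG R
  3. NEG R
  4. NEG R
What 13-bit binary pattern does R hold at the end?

1010010000100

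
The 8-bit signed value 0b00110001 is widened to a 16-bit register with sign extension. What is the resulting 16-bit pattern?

0000000000110001

MSB of 00110001 is 0; replicate it into the new high bits.
00000000|00110001 → 0000000000110001 (still 49).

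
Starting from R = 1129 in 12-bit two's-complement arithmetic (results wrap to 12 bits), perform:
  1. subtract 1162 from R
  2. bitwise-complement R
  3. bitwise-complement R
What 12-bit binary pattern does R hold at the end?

111111011111

Start: R = 1129 = 010001101001.
R = 1129 − 1162 = -33 = 111111011111
R = NOT 111111011111 = 000000100000 = 32
R = NOT 000000100000 = 111111011111 = -33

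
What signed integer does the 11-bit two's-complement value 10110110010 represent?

MSB is 1, so the value is negative.
Unsigned reading: 1458. Subtract 2^11 = 2048: 1458 − 2048 = -590.

-590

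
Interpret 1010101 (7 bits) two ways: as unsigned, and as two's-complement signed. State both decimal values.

unsigned = 85, signed = -43

Unsigned: 1010101 = 85.
Signed: MSB=1 → 85 − 128 = -43.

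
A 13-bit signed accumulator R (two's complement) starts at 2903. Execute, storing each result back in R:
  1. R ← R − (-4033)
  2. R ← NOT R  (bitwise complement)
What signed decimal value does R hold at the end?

1255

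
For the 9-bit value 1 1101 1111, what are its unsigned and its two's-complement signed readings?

unsigned = 479, signed = -33

Unsigned: 111011111 = 479.
Signed: MSB=1 → 479 − 512 = -33.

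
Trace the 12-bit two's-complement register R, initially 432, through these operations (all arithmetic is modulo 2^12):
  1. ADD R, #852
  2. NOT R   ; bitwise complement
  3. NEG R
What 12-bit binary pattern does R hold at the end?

010100000101

Start: R = 432 = 000110110000.
R = 432 + 852 = 1284 = 010100000100
R = NOT 010100000100 = 101011111011 = -1285
R = −(-1285) = 1285 = 010100000101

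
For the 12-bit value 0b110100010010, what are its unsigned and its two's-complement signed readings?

unsigned = 3346, signed = -750

Unsigned: 110100010010 = 3346.
Signed: MSB=1 → 3346 − 4096 = -750.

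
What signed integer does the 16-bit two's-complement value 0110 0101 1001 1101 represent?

26013

MSB is 0, so the value is non-negative: 0110010110011101 = 26013.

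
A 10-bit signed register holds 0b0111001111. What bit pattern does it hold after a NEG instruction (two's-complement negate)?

1000110001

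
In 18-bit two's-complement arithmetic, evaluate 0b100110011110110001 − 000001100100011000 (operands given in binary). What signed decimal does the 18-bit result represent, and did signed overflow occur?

0b100110011110110001 → 100110011110110001 = -104527 (signed)
000001100100011000 = 6424 (signed)
Subtract via negate-and-add: invert 000001100100011000 + 1 = 111110011011101000 (i.e. -6424).
  100110011110110001
+ 111110011011101000
= 100100111010011001  (discard carry-out 1)
Result 100100111010011001: MSB = 1 → 151193 − 262144 = -110951.
Both addends (after negating the subtrahend) are negative and so is the stored result: no signed overflow.

-110951; no overflow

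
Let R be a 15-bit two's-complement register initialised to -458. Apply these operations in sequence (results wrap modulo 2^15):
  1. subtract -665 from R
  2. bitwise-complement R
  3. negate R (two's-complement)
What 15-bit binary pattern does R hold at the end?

Start: R = -458 = 111111000110110.
R = -458 − (-665) = 207 = 000000011001111
R = NOT 000000011001111 = 111111100110000 = -208
R = −(-208) = 208 = 000000011010000

000000011010000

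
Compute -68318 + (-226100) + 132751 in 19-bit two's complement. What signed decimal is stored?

-161667

-68318 + (-226100) = -294418 → wraps to 229870 (0111000000111101110)
229870 + 132751 = 362621 → wraps to -161667 (1011000100001111101)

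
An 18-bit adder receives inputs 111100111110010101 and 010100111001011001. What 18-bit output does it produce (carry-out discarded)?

  111100111110010101
+ 010100111001011001
= 010001110111101110  (discard carry-out 1)

010001110111101110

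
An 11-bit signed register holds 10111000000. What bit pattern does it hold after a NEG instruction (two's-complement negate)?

Invert: 01000111111. Add 1: 01001000000.

01001000000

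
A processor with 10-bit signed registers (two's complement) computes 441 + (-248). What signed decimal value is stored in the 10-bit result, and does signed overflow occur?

193; no overflow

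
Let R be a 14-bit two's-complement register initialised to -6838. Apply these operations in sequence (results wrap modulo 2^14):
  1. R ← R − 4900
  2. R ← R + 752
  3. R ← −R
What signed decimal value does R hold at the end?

-5398

Start: R = -6838 = 10010101001010.
R = -6838 − 4900 = -11738; wraps to 4646 = 01001000100110
R = 4646 + 752 = 5398 = 01010100010110
R = −(5398) = -5398 = 10101011101010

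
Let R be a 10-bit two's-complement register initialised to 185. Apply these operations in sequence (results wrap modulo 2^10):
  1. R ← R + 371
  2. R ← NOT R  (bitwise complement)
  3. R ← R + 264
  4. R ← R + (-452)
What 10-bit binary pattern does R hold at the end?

0100010111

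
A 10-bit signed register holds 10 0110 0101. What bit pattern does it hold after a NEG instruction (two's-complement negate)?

0110011011

Invert: 0110011010. Add 1: 0110011011.
Check: 1001100101 = -411, 0110011011 = 411.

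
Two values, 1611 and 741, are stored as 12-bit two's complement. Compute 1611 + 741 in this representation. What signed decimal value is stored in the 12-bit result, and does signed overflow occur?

-1744; overflow

1611 → 011001001011
741 → 001011100101
  011001001011
+ 001011100101
= 100100110000
Result 100100110000: MSB = 1 → 2352 − 4096 = -1744.
Both addends are non-negative but the stored result is negative: signed overflow. The true value 1611 + 741 = 2352 lies outside [-2048, 2047].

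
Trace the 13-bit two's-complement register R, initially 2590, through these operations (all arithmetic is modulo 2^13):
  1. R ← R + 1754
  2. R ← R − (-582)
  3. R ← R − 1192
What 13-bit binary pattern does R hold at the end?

Start: R = 2590 = 0101000011110.
R = 2590 + 1754 = 4344; wraps to -3848 = 1000011111000
R = -3848 − (-582) = -3266 = 1001100111110
R = -3266 − 1192 = -4458; wraps to 3734 = 0111010010110

0111010010110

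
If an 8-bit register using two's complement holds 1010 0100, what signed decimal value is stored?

-92

MSB is 1, so the value is negative.
Invert: 01011011. Add 1: 01011100 = 92. So the value is −92.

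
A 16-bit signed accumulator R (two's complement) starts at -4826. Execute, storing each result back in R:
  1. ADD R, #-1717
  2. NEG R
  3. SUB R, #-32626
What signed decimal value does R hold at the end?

-26367

Start: R = -4826 = 1110110100100110.
R = -4826 + (-1717) = -6543 = 1110011001110001
R = −(-6543) = 6543 = 0001100110001111
R = 6543 − (-32626) = 39169; wraps to -26367 = 1001100100000001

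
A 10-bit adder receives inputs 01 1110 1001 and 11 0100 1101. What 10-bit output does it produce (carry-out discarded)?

  0111101001
+ 1101001101
= 0100110110  (discard carry-out 1)

0100110110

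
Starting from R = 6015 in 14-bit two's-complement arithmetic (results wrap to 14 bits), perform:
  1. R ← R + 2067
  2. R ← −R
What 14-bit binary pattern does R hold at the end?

10000001101110

Start: R = 6015 = 01011101111111.
R = 6015 + 2067 = 8082 = 01111110010010
R = −(8082) = -8082 = 10000001101110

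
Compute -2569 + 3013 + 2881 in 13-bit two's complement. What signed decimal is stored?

3325

-2569 + 3013 = 444 (0000110111100)
444 + 2881 = 3325 (0110011111101)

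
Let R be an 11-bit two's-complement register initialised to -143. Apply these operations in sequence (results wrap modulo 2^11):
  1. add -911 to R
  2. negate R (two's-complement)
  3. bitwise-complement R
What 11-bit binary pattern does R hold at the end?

01111100001

Start: R = -143 = 11101110001.
R = -143 + (-911) = -1054; wraps to 994 = 01111100010
R = −(994) = -994 = 10000011110
R = NOT 10000011110 = 01111100001 = 993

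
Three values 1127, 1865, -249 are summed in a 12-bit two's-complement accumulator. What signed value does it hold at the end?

1127 + 1865 = 2992 → wraps to -1104 (101110110000)
-1104 + (-249) = -1353 (101010110111)

-1353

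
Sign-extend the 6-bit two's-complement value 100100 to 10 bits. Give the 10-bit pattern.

1111100100

MSB of 100100 is 1; replicate it into the new high bits.
1111|100100 → 1111100100 (still -28).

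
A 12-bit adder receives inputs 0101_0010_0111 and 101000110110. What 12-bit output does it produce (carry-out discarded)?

  010100100111
+ 101000110110
= 111101011101

111101011101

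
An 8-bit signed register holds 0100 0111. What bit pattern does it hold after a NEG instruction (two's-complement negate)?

10111001

Invert: 10111000. Add 1: 10111001.
Check: 01000111 = 71, 10111001 = -71.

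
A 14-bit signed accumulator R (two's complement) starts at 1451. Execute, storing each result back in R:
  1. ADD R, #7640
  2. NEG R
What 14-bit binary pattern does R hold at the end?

Start: R = 1451 = 00010110101011.
R = 1451 + 7640 = 9091; wraps to -7293 = 10001110000011
R = −(-7293) = 7293 = 01110001111101

01110001111101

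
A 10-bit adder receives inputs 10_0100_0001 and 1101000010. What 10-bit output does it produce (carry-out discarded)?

0110000011

  1001000001
+ 1101000010
= 0110000011  (discard carry-out 1)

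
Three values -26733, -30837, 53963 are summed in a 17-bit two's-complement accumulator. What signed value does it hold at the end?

-26733 + (-30837) = -57570 (10001111100011110)
-57570 + 53963 = -3607 (11111000111101001)

-3607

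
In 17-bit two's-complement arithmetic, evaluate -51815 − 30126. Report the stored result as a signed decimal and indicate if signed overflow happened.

49131; overflow

-51815 → 10011010110011001
30126 → 00111010110101110
Subtract via negate-and-add: invert 00111010110101110 + 1 = 11000101001010010 (i.e. -30126).
  10011010110011001
+ 11000101001010010
= 01011111111101011  (discard carry-out 1)
Result 01011111111101011: MSB = 0 → value 49131.
Both addends (after negating the subtrahend) are negative but the stored result is non-negative: signed overflow. The true value -51815 − 30126 = -81941 lies outside [-65536, 65535].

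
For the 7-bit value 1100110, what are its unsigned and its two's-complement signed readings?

unsigned = 102, signed = -26

Unsigned: 1100110 = 102.
Signed: MSB=1 → 102 − 128 = -26.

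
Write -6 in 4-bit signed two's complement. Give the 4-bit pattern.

1010

|-6| = 6 = 0110 in 4 bits.
Invert the bits: 1001. Add 1: 1010.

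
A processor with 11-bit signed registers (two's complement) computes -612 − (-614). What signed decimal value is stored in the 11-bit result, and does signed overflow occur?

-612 → 10110011100
-614 → 10110011010
Subtract via negate-and-add: invert 10110011010 + 1 = 01001100110 (i.e. 614).
  10110011100
+ 01001100110
= 00000000010  (discard carry-out 1)
Result 00000000010: MSB = 0 → value 2.
Addends (after negating the subtrahend) have opposite signs, so signed overflow cannot occur.

2; no overflow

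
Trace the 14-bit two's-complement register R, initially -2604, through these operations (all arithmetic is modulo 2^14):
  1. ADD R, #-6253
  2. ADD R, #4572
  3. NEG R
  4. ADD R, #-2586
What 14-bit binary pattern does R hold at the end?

00011010100011

Start: R = -2604 = 11010111010100.
R = -2604 + (-6253) = -8857; wraps to 7527 = 01110101100111
R = 7527 + 4572 = 12099; wraps to -4285 = 10111101000011
R = −(-4285) = 4285 = 01000010111101
R = 4285 + (-2586) = 1699 = 00011010100011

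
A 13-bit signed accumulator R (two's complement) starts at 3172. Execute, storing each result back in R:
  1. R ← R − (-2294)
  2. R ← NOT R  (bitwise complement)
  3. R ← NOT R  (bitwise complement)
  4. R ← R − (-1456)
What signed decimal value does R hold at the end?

Start: R = 3172 = 0110001100100.
R = 3172 − (-2294) = 5466; wraps to -2726 = 1010101011010
R = NOT 1010101011010 = 0101010100101 = 2725
R = NOT 0101010100101 = 1010101011010 = -2726
R = -2726 − (-1456) = -1270 = 1101100001010

-1270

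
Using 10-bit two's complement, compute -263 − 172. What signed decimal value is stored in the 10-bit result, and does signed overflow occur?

-263 → 1011111001
172 → 0010101100
Subtract via negate-and-add: invert 0010101100 + 1 = 1101010100 (i.e. -172).
  1011111001
+ 1101010100
= 1001001101  (discard carry-out 1)
Result 1001001101: MSB = 1 → 589 − 1024 = -435.
Both addends (after negating the subtrahend) are negative and so is the stored result: no signed overflow.

-435; no overflow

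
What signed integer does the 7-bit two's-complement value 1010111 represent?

-41

MSB is 1, so the value is negative.
Invert: 0101000. Add 1: 0101001 = 41. So the value is −41.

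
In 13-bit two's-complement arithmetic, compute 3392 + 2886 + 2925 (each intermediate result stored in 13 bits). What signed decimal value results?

3392 + 2886 = 6278 → wraps to -1914 (1100010000110)
-1914 + 2925 = 1011 (0001111110011)

1011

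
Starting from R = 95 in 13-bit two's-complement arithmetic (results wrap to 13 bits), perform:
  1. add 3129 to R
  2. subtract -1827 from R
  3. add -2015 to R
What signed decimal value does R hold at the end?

3036

Start: R = 95 = 0000001011111.
R = 95 + 3129 = 3224 = 0110010011000
R = 3224 − (-1827) = 5051; wraps to -3141 = 1001110111011
R = -3141 + (-2015) = -5156; wraps to 3036 = 0101111011100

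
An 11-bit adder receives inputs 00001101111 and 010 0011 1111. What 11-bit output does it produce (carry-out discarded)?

  00001101111
+ 01000111111
= 01010101110

01010101110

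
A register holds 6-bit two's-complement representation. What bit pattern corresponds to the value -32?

|-32| = 32 = 100000 in 6 bits.
Invert the bits: 011111. Add 1: 100000.
Check: 100000 reads as 32 − 64 = -32.

100000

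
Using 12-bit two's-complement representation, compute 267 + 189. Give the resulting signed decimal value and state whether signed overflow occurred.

267 → 000100001011
189 → 000010111101
  000100001011
+ 000010111101
= 000111001000
Result 000111001000: MSB = 0 → value 456.
Both addends are non-negative and so is the stored result: no signed overflow.

456; no overflow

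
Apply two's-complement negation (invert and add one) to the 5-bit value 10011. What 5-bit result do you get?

Invert: 01100. Add 1: 01101.
Check: 10011 = -13, 01101 = 13.

01101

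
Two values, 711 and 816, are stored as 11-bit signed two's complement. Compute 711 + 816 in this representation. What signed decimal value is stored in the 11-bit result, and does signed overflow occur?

711 → 01011000111
816 → 01100110000
  01011000111
+ 01100110000
= 10111110111
Result 10111110111: MSB = 1 → 1527 − 2048 = -521.
Both addends are non-negative but the stored result is negative: signed overflow. The true value 711 + 816 = 1527 lies outside [-1024, 1023].

-521; overflow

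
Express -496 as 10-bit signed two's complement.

1000010000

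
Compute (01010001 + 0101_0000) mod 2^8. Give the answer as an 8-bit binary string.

  01010001
+ 01010000
= 10100001

10100001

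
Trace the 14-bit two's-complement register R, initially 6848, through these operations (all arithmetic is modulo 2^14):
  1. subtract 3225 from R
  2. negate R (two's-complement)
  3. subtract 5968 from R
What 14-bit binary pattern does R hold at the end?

01101010001001

Start: R = 6848 = 01101011000000.
R = 6848 − 3225 = 3623 = 00111000100111
R = −(3623) = -3623 = 11000111011001
R = -3623 − 5968 = -9591; wraps to 6793 = 01101010001001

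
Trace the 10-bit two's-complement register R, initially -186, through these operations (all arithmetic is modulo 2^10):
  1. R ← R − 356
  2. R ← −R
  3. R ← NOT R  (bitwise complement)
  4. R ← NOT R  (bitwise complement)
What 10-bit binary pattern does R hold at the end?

Start: R = -186 = 1101000110.
R = -186 − 356 = -542; wraps to 482 = 0111100010
R = −(482) = -482 = 1000011110
R = NOT 1000011110 = 0111100001 = 481
R = NOT 0111100001 = 1000011110 = -482

1000011110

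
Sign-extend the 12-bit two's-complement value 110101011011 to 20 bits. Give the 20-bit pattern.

11111111110101011011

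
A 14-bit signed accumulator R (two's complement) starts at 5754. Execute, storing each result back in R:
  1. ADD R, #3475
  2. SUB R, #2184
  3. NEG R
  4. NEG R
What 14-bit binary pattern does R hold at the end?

01101110000101

Start: R = 5754 = 01011001111010.
R = 5754 + 3475 = 9229; wraps to -7155 = 10010000001101
R = -7155 − 2184 = -9339; wraps to 7045 = 01101110000101
R = −(7045) = -7045 = 10010001111011
R = −(-7045) = 7045 = 01101110000101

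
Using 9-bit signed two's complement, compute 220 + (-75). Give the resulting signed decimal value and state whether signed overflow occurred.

220 → 011011100
-75 → 110110101
  011011100
+ 110110101
= 010010001  (discard carry-out 1)
Result 010010001: MSB = 0 → value 145.
Addends have opposite signs, so signed overflow cannot occur.

145; no overflow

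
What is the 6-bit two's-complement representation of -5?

|-5| = 5 = 000101 in 6 bits.
Invert the bits: 111010. Add 1: 111011.
Check: 111011 reads as 59 − 64 = -5.

111011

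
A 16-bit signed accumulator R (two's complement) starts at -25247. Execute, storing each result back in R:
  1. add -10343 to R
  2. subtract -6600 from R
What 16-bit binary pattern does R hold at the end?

1000111011000010

Start: R = -25247 = 1001110101100001.
R = -25247 + (-10343) = -35590; wraps to 29946 = 0111010011111010
R = 29946 − (-6600) = 36546; wraps to -28990 = 1000111011000010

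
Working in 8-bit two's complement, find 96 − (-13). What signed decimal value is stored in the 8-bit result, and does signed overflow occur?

109; no overflow

96 → 01100000
-13 → 11110011
Subtract via negate-and-add: invert 11110011 + 1 = 00001101 (i.e. 13).
  01100000
+ 00001101
= 01101101
Result 01101101: MSB = 0 → value 109.
Both addends (after negating the subtrahend) are non-negative and so is the stored result: no signed overflow.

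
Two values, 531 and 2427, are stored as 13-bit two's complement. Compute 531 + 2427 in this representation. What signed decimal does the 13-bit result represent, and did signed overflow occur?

531 → 0001000010011
2427 → 0100101111011
  0001000010011
+ 0100101111011
= 0101110001110
Result 0101110001110: MSB = 0 → value 2958.
Both addends are non-negative and so is the stored result: no signed overflow.

2958; no overflow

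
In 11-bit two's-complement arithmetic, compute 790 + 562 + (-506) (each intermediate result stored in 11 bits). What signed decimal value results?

790 + 562 = 1352 → wraps to -696 (10101001000)
-696 + (-506) = -1202 → wraps to 846 (01101001110)

846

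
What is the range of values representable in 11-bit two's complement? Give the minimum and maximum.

min = -1024, max = 1023

Minimum: −2^10 = -1024.
Maximum: 2^10 − 1 = 1023.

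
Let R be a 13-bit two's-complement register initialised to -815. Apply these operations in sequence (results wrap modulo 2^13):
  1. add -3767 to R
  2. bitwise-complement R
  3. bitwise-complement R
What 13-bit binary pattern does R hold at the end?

Start: R = -815 = 1110011010001.
R = -815 + (-3767) = -4582; wraps to 3610 = 0111000011010
R = NOT 0111000011010 = 1000111100101 = -3611
R = NOT 1000111100101 = 0111000011010 = 3610

0111000011010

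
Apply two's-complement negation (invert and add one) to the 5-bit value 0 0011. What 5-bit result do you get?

Invert: 11100. Add 1: 11101.
Check: 00011 = 3, 11101 = -3.

11101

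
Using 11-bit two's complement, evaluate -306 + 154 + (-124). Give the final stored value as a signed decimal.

-276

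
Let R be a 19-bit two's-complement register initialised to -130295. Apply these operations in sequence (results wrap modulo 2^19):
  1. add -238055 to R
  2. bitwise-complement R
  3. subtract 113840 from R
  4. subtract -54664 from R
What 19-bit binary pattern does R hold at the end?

1001011011110110101

Start: R = -130295 = 1100000001100001001.
R = -130295 + (-238055) = -368350; wraps to 155938 = 0100110000100100010
R = NOT 0100110000100100010 = 1011001111011011101 = -155939
R = -155939 − 113840 = -269779; wraps to 254509 = 0111110001000101101
R = 254509 − (-54664) = 309173; wraps to -215115 = 1001011011110110101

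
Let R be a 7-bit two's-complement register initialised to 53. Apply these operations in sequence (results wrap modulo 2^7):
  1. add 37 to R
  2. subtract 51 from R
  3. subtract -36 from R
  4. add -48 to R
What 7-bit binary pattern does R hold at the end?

0011011

Start: R = 53 = 0110101.
R = 53 + 37 = 90; wraps to -38 = 1011010
R = -38 − 51 = -89; wraps to 39 = 0100111
R = 39 − (-36) = 75; wraps to -53 = 1001011
R = -53 + (-48) = -101; wraps to 27 = 0011011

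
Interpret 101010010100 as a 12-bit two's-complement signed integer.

MSB is 1, so the value is negative.
Unsigned reading: 2708. Subtract 2^12 = 4096: 2708 − 4096 = -1388.

-1388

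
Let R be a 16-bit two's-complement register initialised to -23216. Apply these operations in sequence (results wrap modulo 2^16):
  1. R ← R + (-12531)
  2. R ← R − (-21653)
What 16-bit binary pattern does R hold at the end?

1100100011110010

Start: R = -23216 = 1010010101010000.
R = -23216 + (-12531) = -35747; wraps to 29789 = 0111010001011101
R = 29789 − (-21653) = 51442; wraps to -14094 = 1100100011110010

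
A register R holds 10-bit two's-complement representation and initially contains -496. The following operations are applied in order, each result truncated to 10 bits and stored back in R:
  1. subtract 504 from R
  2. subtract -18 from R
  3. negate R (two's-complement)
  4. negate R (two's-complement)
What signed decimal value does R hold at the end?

42

Start: R = -496 = 1000010000.
R = -496 − 504 = -1000; wraps to 24 = 0000011000
R = 24 − (-18) = 42 = 0000101010
R = −(42) = -42 = 1111010110
R = −(-42) = 42 = 0000101010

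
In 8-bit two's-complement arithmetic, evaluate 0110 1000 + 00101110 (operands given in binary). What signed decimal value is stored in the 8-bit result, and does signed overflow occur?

0110 1000 → 01101000 = 104 (signed)
00101110 = 46 (signed)
  01101000
+ 00101110
= 10010110
Result 10010110: MSB = 1 → 150 − 256 = -106.
Both addends are non-negative but the stored result is negative: signed overflow. The true value 104 + 46 = 150 lies outside [-128, 127].

-106; overflow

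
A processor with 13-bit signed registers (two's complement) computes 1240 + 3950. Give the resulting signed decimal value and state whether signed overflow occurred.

-3002; overflow

1240 → 0010011011000
3950 → 0111101101110
  0010011011000
+ 0111101101110
= 1010001000110
Result 1010001000110: MSB = 1 → 5190 − 8192 = -3002.
Both addends are non-negative but the stored result is negative: signed overflow. The true value 1240 + 3950 = 5190 lies outside [-4096, 4095].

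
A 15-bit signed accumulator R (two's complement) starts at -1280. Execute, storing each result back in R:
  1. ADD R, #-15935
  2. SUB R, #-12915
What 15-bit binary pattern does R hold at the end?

Start: R = -1280 = 111101100000000.
R = -1280 + (-15935) = -17215; wraps to 15553 = 011110011000001
R = 15553 − (-12915) = 28468; wraps to -4300 = 110111100110100

110111100110100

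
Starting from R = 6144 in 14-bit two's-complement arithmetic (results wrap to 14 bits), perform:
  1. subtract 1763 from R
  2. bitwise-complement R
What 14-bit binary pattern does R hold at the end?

10111011100010

Start: R = 6144 = 01100000000000.
R = 6144 − 1763 = 4381 = 01000100011101
R = NOT 01000100011101 = 10111011100010 = -4382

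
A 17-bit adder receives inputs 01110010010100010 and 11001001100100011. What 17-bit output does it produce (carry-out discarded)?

  01110010010100010
+ 11001001100100011
= 00111011111000101  (discard carry-out 1)

00111011111000101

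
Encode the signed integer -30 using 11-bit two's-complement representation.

|-30| = 30 = 00000011110 in 11 bits.
Invert the bits: 11111100001. Add 1: 11111100010.

11111100010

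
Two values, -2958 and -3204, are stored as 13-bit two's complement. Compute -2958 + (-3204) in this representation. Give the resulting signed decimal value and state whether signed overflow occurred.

2030; overflow

-2958 → 1010001110010
-3204 → 1001101111100
  1010001110010
+ 1001101111100
= 0011111101110  (discard carry-out 1)
Result 0011111101110: MSB = 0 → value 2030.
Both addends are negative but the stored result is non-negative: signed overflow. The true value -2958 + (-3204) = -6162 lies outside [-4096, 4095].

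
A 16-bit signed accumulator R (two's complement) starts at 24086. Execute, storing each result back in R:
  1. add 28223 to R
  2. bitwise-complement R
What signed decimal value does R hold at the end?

13226

Start: R = 24086 = 0101111000010110.
R = 24086 + 28223 = 52309; wraps to -13227 = 1100110001010101
R = NOT 1100110001010101 = 0011001110101010 = 13226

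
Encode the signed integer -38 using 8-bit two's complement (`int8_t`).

11011010

|-38| = 38 = 00100110 in 8 bits.
Invert the bits: 11011001. Add 1: 11011010.
Check: 11011010 reads as 218 − 256 = -38.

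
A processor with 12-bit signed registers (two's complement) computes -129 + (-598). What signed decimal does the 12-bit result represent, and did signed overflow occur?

-727; no overflow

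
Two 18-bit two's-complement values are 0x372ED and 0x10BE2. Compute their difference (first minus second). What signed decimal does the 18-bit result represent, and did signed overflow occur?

-104693; no overflow

0x372ED = 110111001011101101 = -36115 (signed)
0x10BE2 = 010000101111100010 = 68578 (signed)
Subtract via negate-and-add: invert 010000101111100010 + 1 = 101111010000011110 (i.e. -68578).
  110111001011101101
+ 101111010000011110
= 100110011100001011  (discard carry-out 1)
Result 100110011100001011: MSB = 1 → 157451 − 262144 = -104693.
Both addends (after negating the subtrahend) are negative and so is the stored result: no signed overflow.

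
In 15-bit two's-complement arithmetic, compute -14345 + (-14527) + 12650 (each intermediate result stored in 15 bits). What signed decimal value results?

-14345 + (-14527) = -28872 → wraps to 3896 (000111100111000)
3896 + 12650 = 16546 → wraps to -16222 (100000010100010)

-16222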